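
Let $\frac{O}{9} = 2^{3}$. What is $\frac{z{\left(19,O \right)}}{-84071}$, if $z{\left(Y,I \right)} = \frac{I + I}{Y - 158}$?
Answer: $\frac{144}{11685869} \approx 1.2323 \cdot 10^{-5}$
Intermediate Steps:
$O = 72$ ($O = 9 \cdot 2^{3} = 9 \cdot 8 = 72$)
$z{\left(Y,I \right)} = \frac{2 I}{-158 + Y}$
$\frac{z{\left(19,O \right)}}{-84071} = \frac{2 \cdot 72 \frac{1}{-158 + 19}}{-84071} = 2 \cdot 72 \frac{1}{-139} \left(- \frac{1}{84071}\right) = 2 \cdot 72 \left(- \frac{1}{139}\right) \left(- \frac{1}{84071}\right) = \left(- \frac{144}{139}\right) \left(- \frac{1}{84071}\right) = \frac{144}{11685869}$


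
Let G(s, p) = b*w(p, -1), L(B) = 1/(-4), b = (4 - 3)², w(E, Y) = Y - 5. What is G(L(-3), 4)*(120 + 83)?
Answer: -1218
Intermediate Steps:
w(E, Y) = -5 + Y
b = 1 (b = 1² = 1)
L(B) = -¼
G(s, p) = -6 (G(s, p) = 1*(-5 - 1) = 1*(-6) = -6)
G(L(-3), 4)*(120 + 83) = -6*(120 + 83) = -6*203 = -1218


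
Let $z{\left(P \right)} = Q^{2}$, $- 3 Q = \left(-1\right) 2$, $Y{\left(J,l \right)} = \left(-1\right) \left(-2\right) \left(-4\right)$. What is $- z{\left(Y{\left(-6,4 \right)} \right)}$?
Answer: $- \frac{4}{9} \approx -0.44444$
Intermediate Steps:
$Y{\left(J,l \right)} = -8$ ($Y{\left(J,l \right)} = 2 \left(-4\right) = -8$)
$Q = \frac{2}{3}$ ($Q = - \frac{\left(-1\right) 2}{3} = \left(- \frac{1}{3}\right) \left(-2\right) = \frac{2}{3} \approx 0.66667$)
$z{\left(P \right)} = \frac{4}{9}$ ($z{\left(P \right)} = \left(\frac{2}{3}\right)^{2} = \frac{4}{9}$)
$- z{\left(Y{\left(-6,4 \right)} \right)} = \left(-1\right) \frac{4}{9} = - \frac{4}{9}$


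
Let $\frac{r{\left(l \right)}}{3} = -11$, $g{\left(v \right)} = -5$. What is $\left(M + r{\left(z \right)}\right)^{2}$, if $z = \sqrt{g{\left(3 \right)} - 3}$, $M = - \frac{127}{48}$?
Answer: $\frac{2927521}{2304} \approx 1270.6$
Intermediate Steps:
$M = - \frac{127}{48}$ ($M = \left(-127\right) \frac{1}{48} = - \frac{127}{48} \approx -2.6458$)
$z = 2 i \sqrt{2}$ ($z = \sqrt{-5 - 3} = \sqrt{-8} = 2 i \sqrt{2} \approx 2.8284 i$)
$r{\left(l \right)} = -33$ ($r{\left(l \right)} = 3 \left(-11\right) = -33$)
$\left(M + r{\left(z \right)}\right)^{2} = \left(- \frac{127}{48} - 33\right)^{2} = \left(- \frac{1711}{48}\right)^{2} = \frac{2927521}{2304}$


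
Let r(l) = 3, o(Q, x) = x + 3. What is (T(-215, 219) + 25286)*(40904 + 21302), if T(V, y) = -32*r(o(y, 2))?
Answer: 1566969140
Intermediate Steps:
o(Q, x) = 3 + x
T(V, y) = -96 (T(V, y) = -32*3 = -96)
(T(-215, 219) + 25286)*(40904 + 21302) = (-96 + 25286)*(40904 + 21302) = 25190*62206 = 1566969140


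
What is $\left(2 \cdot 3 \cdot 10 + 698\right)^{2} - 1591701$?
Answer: $-1017137$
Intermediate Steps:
$\left(2 \cdot 3 \cdot 10 + 698\right)^{2} - 1591701 = \left(6 \cdot 10 + 698\right)^{2} - 1591701 = \left(60 + 698\right)^{2} - 1591701 = 758^{2} - 1591701 = 574564 - 1591701 = -1017137$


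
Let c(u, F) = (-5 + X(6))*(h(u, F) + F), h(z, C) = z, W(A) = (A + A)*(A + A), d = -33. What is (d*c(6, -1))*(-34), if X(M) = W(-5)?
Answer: 532950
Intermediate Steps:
W(A) = 4*A² (W(A) = (2*A)*(2*A) = 4*A²)
X(M) = 100 (X(M) = 4*(-5)² = 4*25 = 100)
c(u, F) = 95*F + 95*u (c(u, F) = (-5 + 100)*(u + F) = 95*(F + u) = 95*F + 95*u)
(d*c(6, -1))*(-34) = -33*(95*(-1) + 95*6)*(-34) = -33*(-95 + 570)*(-34) = -33*475*(-34) = -15675*(-34) = 532950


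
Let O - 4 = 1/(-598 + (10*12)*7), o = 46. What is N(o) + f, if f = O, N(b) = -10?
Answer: -1451/242 ≈ -5.9959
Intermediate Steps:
O = 969/242 (O = 4 + 1/(-598 + (10*12)*7) = 4 + 1/(-598 + 120*7) = 4 + 1/(-598 + 840) = 4 + 1/242 = 969/242 ≈ 4.0041)
f = 969/242 ≈ 4.0041
N(o) + f = -10 + 969/242 = -1451/242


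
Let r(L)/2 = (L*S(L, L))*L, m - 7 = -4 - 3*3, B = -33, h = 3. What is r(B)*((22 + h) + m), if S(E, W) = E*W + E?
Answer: 43699392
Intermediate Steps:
S(E, W) = E + E*W
m = -6 (m = 7 + (-4 - 3*3) = 7 + (-4 - 9) = 7 - 13 = -6)
r(L) = 2*L³*(1 + L) (r(L) = 2*((L*(L*(1 + L)))*L) = 2*((L²*(1 + L))*L) = 2*(L³*(1 + L)) = 2*L³*(1 + L))
r(B)*((22 + h) + m) = (2*(-33)³*(1 - 33))*((22 + 3) - 6) = (2*(-35937)*(-32))*(25 - 6) = 2299968*19 = 43699392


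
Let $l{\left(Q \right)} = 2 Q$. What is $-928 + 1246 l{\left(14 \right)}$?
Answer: $33960$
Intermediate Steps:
$-928 + 1246 l{\left(14 \right)} = -928 + 1246 \cdot 2 \cdot 14 = -928 + 1246 \cdot 28 = -928 + 34888 = 33960$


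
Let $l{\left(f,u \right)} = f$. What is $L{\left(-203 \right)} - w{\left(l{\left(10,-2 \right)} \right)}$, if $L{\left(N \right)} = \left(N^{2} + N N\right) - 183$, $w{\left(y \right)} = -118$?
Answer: $82353$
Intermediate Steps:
$L{\left(N \right)} = -183 + 2 N^{2}$ ($L{\left(N \right)} = \left(N^{2} + N^{2}\right) - 183 = 2 N^{2} - 183 = -183 + 2 N^{2}$)
$L{\left(-203 \right)} - w{\left(l{\left(10,-2 \right)} \right)} = \left(-183 + 2 \left(-203\right)^{2}\right) - -118 = \left(-183 + 2 \cdot 41209\right) + 118 = \left(-183 + 82418\right) + 118 = 82235 + 118 = 82353$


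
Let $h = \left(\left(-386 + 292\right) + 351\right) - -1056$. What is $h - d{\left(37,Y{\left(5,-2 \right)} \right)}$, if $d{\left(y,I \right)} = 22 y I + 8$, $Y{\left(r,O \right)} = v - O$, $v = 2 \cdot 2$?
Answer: $-3579$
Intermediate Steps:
$v = 4$
$h = 1313$ ($h = \left(-94 + 351\right) + 1056 = 257 + 1056 = 1313$)
$Y{\left(r,O \right)} = 4 - O$
$d{\left(y,I \right)} = 8 + 22 I y$ ($d{\left(y,I \right)} = 22 I y + 8 = 8 + 22 I y$)
$h - d{\left(37,Y{\left(5,-2 \right)} \right)} = 1313 - \left(8 + 22 \left(4 - -2\right) 37\right) = 1313 - \left(8 + 22 \left(4 + 2\right) 37\right) = 1313 - \left(8 + 22 \cdot 6 \cdot 37\right) = 1313 - \left(8 + 4884\right) = 1313 - 4892 = -3579$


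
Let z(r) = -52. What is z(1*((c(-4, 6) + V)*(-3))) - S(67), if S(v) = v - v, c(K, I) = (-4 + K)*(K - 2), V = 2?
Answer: -52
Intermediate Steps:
c(K, I) = (-4 + K)*(-2 + K)
S(v) = 0
z(1*((c(-4, 6) + V)*(-3))) - S(67) = -52 - 1*0 = -52 + 0 = -52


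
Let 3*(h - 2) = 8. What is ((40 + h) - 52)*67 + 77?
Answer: -1243/3 ≈ -414.33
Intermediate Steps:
h = 14/3 (h = 2 + (⅓)*8 = 2 + 8/3 = 14/3 ≈ 4.6667)
((40 + h) - 52)*67 + 77 = ((40 + 14/3) - 52)*67 + 77 = (134/3 - 52)*67 + 77 = -22/3*67 + 77 = -1474/3 + 77 = -1243/3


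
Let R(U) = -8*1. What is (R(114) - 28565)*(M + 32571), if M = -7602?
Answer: -713439237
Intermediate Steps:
R(U) = -8
(R(114) - 28565)*(M + 32571) = (-8 - 28565)*(-7602 + 32571) = -28573*24969 = -713439237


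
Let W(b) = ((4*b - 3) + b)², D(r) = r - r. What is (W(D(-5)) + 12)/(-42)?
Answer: -½ ≈ -0.50000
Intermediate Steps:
D(r) = 0
W(b) = (-3 + 5*b)² (W(b) = ((-3 + 4*b) + b)² = (-3 + 5*b)²)
(W(D(-5)) + 12)/(-42) = ((-3 + 5*0)² + 12)/(-42) = ((-3 + 0)² + 12)*(-1/42) = ((-3)² + 12)*(-1/42) = (9 + 12)*(-1/42) = 21*(-1/42) = -½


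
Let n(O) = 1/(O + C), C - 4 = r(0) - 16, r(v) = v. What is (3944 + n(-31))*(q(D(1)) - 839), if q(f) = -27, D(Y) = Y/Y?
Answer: -146865806/43 ≈ -3.4155e+6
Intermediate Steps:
D(Y) = 1
C = -12 (C = 4 + (0 - 16) = 4 - 16 = -12)
n(O) = 1/(-12 + O) (n(O) = 1/(O - 12) = 1/(-12 + O))
(3944 + n(-31))*(q(D(1)) - 839) = (3944 + 1/(-12 - 31))*(-27 - 839) = (3944 + 1/(-43))*(-866) = (3944 - 1/43)*(-866) = (169591/43)*(-866) = -146865806/43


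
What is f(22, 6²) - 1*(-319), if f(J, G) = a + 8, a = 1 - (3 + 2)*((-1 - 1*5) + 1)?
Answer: 353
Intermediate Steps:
a = 26 (a = 1 - 5*((-1 - 5) + 1) = 1 - 5*(-6 + 1) = 1 - 5*(-5) = 1 - 1*(-25) = 1 + 25 = 26)
f(J, G) = 34 (f(J, G) = 26 + 8 = 34)
f(22, 6²) - 1*(-319) = 34 - 1*(-319) = 34 + 319 = 353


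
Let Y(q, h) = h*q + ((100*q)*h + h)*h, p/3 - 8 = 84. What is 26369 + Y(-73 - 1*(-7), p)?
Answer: -502677271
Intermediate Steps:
p = 276 (p = 24 + 3*84 = 24 + 252 = 276)
Y(q, h) = h*q + h*(h + 100*h*q) (Y(q, h) = h*q + (100*h*q + h)*h = h*q + (h + 100*h*q)*h = h*q + h*(h + 100*h*q))
26369 + Y(-73 - 1*(-7), p) = 26369 + 276*(276 + (-73 - 1*(-7)) + 100*276*(-73 - 1*(-7))) = 26369 + 276*(276 + (-73 + 7) + 100*276*(-73 + 7)) = 26369 + 276*(276 - 66 + 100*276*(-66)) = 26369 + 276*(276 - 66 - 1821600) = 26369 + 276*(-1821390) = 26369 - 502703640 = -502677271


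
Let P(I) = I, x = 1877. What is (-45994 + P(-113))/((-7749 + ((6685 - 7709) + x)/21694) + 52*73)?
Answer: 1000245258/85755529 ≈ 11.664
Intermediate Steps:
(-45994 + P(-113))/((-7749 + ((6685 - 7709) + x)/21694) + 52*73) = (-45994 - 113)/((-7749 + ((6685 - 7709) + 1877)/21694) + 52*73) = -46107/((-7749 + (-1024 + 1877)*(1/21694)) + 3796) = -46107/((-7749 + 853*(1/21694)) + 3796) = -46107/((-7749 + 853/21694) + 3796) = -46107/(-168105953/21694 + 3796) = -46107/(-85755529/21694) = -46107*(-21694/85755529) = 1000245258/85755529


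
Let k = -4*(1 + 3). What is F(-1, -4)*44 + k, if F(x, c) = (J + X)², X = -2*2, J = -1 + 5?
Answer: -16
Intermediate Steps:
J = 4
X = -4
F(x, c) = 0 (F(x, c) = (4 - 4)² = 0² = 0)
k = -16 (k = -4*4 = -16)
F(-1, -4)*44 + k = 0*44 - 16 = 0 - 16 = -16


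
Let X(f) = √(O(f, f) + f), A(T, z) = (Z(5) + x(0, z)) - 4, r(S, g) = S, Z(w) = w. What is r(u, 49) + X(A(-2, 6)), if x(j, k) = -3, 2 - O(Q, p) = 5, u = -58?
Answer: -58 + I*√5 ≈ -58.0 + 2.2361*I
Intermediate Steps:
O(Q, p) = -3 (O(Q, p) = 2 - 1*5 = 2 - 5 = -3)
A(T, z) = -2 (A(T, z) = (5 - 3) - 4 = 2 - 4 = -2)
X(f) = √(-3 + f)
r(u, 49) + X(A(-2, 6)) = -58 + √(-3 - 2) = -58 + √(-5) = -58 + I*√5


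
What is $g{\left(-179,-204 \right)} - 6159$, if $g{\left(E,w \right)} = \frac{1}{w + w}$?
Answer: $- \frac{2512873}{408} \approx -6159.0$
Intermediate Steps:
$g{\left(E,w \right)} = \frac{1}{2 w}$
$g{\left(-179,-204 \right)} - 6159 = \frac{1}{2 \left(-204\right)} - 6159 = \frac{1}{2} \left(- \frac{1}{204}\right) - 6159 = - \frac{1}{408} - 6159 = - \frac{2512873}{408}$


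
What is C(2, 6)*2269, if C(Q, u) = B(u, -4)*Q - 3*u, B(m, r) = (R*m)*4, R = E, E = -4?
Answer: -476490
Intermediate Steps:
R = -4
B(m, r) = -16*m (B(m, r) = -4*m*4 = -16*m)
C(Q, u) = -3*u - 16*Q*u (C(Q, u) = (-16*u)*Q - 3*u = -16*Q*u - 3*u = -3*u - 16*Q*u)
C(2, 6)*2269 = (6*(-3 - 16*2))*2269 = (6*(-3 - 32))*2269 = (6*(-35))*2269 = -210*2269 = -476490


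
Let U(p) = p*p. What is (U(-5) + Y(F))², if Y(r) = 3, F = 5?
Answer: 784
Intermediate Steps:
U(p) = p²
(U(-5) + Y(F))² = ((-5)² + 3)² = (25 + 3)² = 28² = 784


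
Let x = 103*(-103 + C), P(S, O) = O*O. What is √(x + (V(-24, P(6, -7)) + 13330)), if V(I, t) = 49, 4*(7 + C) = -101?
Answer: I*√2207/2 ≈ 23.489*I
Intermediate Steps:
P(S, O) = O²
C = -129/4 (C = -7 + (¼)*(-101) = -7 - 101/4 = -129/4 ≈ -32.250)
x = -55723/4 (x = 103*(-103 - 129/4) = 103*(-541/4) = -55723/4 ≈ -13931.)
√(x + (V(-24, P(6, -7)) + 13330)) = √(-55723/4 + (49 + 13330)) = √(-55723/4 + 13379) = √(-2207/4) = I*√2207/2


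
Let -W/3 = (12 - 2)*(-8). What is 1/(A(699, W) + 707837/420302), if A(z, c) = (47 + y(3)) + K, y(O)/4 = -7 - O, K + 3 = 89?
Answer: 420302/39795923 ≈ 0.010561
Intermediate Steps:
K = 86 (K = -3 + 89 = 86)
y(O) = -28 - 4*O (y(O) = 4*(-7 - O) = -28 - 4*O)
W = 240 (W = -3*(12 - 2)*(-8) = -30*(-8) = -3*(-80) = 240)
A(z, c) = 93 (A(z, c) = (47 + (-28 - 4*3)) + 86 = (47 + (-28 - 12)) + 86 = (47 - 40) + 86 = 7 + 86 = 93)
1/(A(699, W) + 707837/420302) = 1/(93 + 707837/420302) = 1/(39795923/420302) = 420302/39795923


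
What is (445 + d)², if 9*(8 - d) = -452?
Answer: 20511841/81 ≈ 2.5323e+5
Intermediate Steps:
d = 524/9 (d = 8 - ⅑*(-452) = 8 + 452/9 = 524/9 ≈ 58.222)
(445 + d)² = (445 + 524/9)² = (4529/9)² = 20511841/81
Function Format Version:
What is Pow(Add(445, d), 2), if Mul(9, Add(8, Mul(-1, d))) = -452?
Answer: Rational(20511841, 81) ≈ 2.5323e+5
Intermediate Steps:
d = Rational(524, 9) (d = Add(8, Mul(Rational(-1, 9), -452)) = Add(8, Rational(452, 9)) = Rational(524, 9) ≈ 58.222)
Pow(Add(445, d), 2) = Pow(Add(445, Rational(524, 9)), 2) = Pow(Rational(4529, 9), 2) = Rational(20511841, 81)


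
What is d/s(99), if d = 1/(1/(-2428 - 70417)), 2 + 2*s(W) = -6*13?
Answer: 14569/8 ≈ 1821.1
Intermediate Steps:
s(W) = -40 (s(W) = -1 + (-6*13)/2 = -1 + (½)*(-78) = -1 - 39 = -40)
d = -72845 (d = 1/(1/(-72845)) = 1/(-1/72845) = -72845)
d/s(99) = -72845/(-40) = -72845*(-1/40) = 14569/8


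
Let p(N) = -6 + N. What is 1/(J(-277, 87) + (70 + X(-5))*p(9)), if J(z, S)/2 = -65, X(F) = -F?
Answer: 1/95 ≈ 0.010526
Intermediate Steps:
J(z, S) = -130 (J(z, S) = 2*(-65) = -130)
1/(J(-277, 87) + (70 + X(-5))*p(9)) = 1/(-130 + (70 - 1*(-5))*(-6 + 9)) = 1/(-130 + (70 + 5)*3) = 1/(-130 + 75*3) = 1/(-130 + 225) = 1/95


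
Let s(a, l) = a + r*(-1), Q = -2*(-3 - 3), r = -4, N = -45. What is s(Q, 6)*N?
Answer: -720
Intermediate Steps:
Q = 12 (Q = -2*(-6) = 12)
s(a, l) = 4 + a (s(a, l) = a - 4*(-1) = a + 4 = 4 + a)
s(Q, 6)*N = (4 + 12)*(-45) = 16*(-45) = -720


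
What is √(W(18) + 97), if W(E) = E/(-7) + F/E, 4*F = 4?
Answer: √166670/42 ≈ 9.7203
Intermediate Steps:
F = 1 (F = (¼)*4 = 1)
W(E) = 1/E - E/7 (W(E) = E/(-7) + 1/E = E*(-⅐) + 1/E = -E/7 + 1/E = 1/E - E/7)
√(W(18) + 97) = √((1/18 - ⅐*18) + 97) = √((1/18 - 18/7) + 97) = √(-317/126 + 97) = √(11905/126) = √166670/42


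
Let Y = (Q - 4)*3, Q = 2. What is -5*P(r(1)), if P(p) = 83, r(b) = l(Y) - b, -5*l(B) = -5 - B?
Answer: -415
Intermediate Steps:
Y = -6 (Y = (2 - 4)*3 = -2*3 = -6)
l(B) = 1 + B/5 (l(B) = -(-5 - B)/5 = 1 + B/5)
r(b) = -⅕ - b (r(b) = (1 + (⅕)*(-6)) - b = (1 - 6/5) - b = -⅕ - b)
-5*P(r(1)) = -5*83 = -415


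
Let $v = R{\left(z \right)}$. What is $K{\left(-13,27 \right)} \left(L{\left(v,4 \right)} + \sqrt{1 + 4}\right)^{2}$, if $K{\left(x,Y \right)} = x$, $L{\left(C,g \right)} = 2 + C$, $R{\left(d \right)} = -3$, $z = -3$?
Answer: $-78 + 26 \sqrt{5} \approx -19.862$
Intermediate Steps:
$v = -3$
$K{\left(-13,27 \right)} \left(L{\left(v,4 \right)} + \sqrt{1 + 4}\right)^{2} = - 13 \left(\left(2 - 3\right) + \sqrt{1 + 4}\right)^{2} = - 13 \left(-1 + \sqrt{5}\right)^{2}$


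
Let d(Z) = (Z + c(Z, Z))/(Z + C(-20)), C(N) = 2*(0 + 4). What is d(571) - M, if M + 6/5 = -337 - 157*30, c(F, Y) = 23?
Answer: 4872503/965 ≈ 5049.2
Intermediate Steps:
C(N) = 8 (C(N) = 2*4 = 8)
d(Z) = (23 + Z)/(8 + Z) (d(Z) = (Z + 23)/(Z + 8) = (23 + Z)/(8 + Z))
M = -25241/5 (M = -6/5 + (-337 - 157*30) = -6/5 + (-337 - 4710) = -6/5 - 5047 = -25241/5 ≈ -5048.2)
d(571) - M = (23 + 571)/(8 + 571) - 1*(-25241/5) = 594/579 + 25241/5 = (1/579)*594 + 25241/5 = 198/193 + 25241/5 = 4872503/965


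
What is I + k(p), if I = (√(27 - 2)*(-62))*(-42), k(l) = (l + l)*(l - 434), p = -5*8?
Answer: 50940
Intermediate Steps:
p = -40
k(l) = 2*l*(-434 + l) (k(l) = (2*l)*(-434 + l) = 2*l*(-434 + l))
I = 13020 (I = (√25*(-62))*(-42) = (5*(-62))*(-42) = -310*(-42) = 13020)
I + k(p) = 13020 + 2*(-40)*(-434 - 40) = 13020 + 2*(-40)*(-474) = 13020 + 37920 = 50940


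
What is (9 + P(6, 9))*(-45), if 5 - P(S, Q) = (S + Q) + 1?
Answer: 90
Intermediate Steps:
P(S, Q) = 4 - Q - S (P(S, Q) = 5 - ((S + Q) + 1) = 5 - ((Q + S) + 1) = 5 - (1 + Q + S) = 5 + (-1 - Q - S) = 4 - Q - S)
(9 + P(6, 9))*(-45) = (9 + (4 - 1*9 - 1*6))*(-45) = (9 + (4 - 9 - 6))*(-45) = (9 - 11)*(-45) = -2*(-45) = 90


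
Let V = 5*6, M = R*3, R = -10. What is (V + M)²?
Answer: 0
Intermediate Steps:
M = -30 (M = -10*3 = -30)
V = 30
(V + M)² = (30 - 30)² = 0² = 0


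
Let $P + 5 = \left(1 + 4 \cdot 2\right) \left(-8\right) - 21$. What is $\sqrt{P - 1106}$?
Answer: $2 i \sqrt{301} \approx 34.699 i$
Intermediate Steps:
$P = -98$ ($P = -5 + \left(\left(1 + 4 \cdot 2\right) \left(-8\right) - 21\right) = -5 + \left(\left(1 + 8\right) \left(-8\right) - 21\right) = -5 + \left(9 \left(-8\right) - 21\right) = -5 - 93 = -98$)
$\sqrt{P - 1106} = \sqrt{-98 - 1106} = \sqrt{-1204} = 2 i \sqrt{301}$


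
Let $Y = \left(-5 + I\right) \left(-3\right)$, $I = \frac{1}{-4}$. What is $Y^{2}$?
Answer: $\frac{3969}{16} \approx 248.06$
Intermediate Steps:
$I = - \frac{1}{4} \approx -0.25$
$Y = \frac{63}{4}$ ($Y = \left(-5 - \frac{1}{4}\right) \left(-3\right) = \left(- \frac{21}{4}\right) \left(-3\right) = \frac{63}{4} \approx 15.75$)
$Y^{2} = \left(\frac{63}{4}\right)^{2} = \frac{3969}{16}$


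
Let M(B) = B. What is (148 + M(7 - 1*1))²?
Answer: 23716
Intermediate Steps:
(148 + M(7 - 1*1))² = (148 + (7 - 1*1))² = (148 + (7 - 1))² = (148 + 6)² = 154² = 23716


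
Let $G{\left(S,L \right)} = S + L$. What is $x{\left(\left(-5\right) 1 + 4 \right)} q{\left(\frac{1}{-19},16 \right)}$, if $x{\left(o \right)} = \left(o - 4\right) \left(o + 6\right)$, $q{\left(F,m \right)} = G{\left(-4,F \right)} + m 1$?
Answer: $- \frac{5675}{19} \approx -298.68$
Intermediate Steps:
$G{\left(S,L \right)} = L + S$
$q{\left(F,m \right)} = -4 + F + m$ ($q{\left(F,m \right)} = \left(F - 4\right) + m 1 = \left(-4 + F\right) + m = -4 + F + m$)
$x{\left(o \right)} = \left(-4 + o\right) \left(6 + o\right)$
$x{\left(\left(-5\right) 1 + 4 \right)} q{\left(\frac{1}{-19},16 \right)} = \left(-24 + \left(\left(-5\right) 1 + 4\right)^{2} + 2 \left(\left(-5\right) 1 + 4\right)\right) \left(-4 + \frac{1}{-19} + 16\right) = \left(-24 + \left(-5 + 4\right)^{2} + 2 \left(-5 + 4\right)\right) \left(-4 - \frac{1}{19} + 16\right) = \left(-24 + \left(-1\right)^{2} + 2 \left(-1\right)\right) \frac{227}{19} = \left(-24 + 1 - 2\right) \frac{227}{19} = \left(-25\right) \frac{227}{19} = - \frac{5675}{19}$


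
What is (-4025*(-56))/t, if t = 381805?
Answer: 45080/76361 ≈ 0.59035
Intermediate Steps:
(-4025*(-56))/t = -4025*(-56)/381805 = 225400*(1/381805) = 45080/76361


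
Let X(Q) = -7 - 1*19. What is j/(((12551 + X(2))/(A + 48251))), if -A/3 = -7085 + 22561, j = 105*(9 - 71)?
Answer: -791182/835 ≈ -947.52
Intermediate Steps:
X(Q) = -26 (X(Q) = -7 - 19 = -26)
j = -6510 (j = 105*(-62) = -6510)
A = -46428 (A = -3*(-7085 + 22561) = -3*15476 = -46428)
j/(((12551 + X(2))/(A + 48251))) = -6510*(-46428 + 48251)/(12551 - 26) = -6510/(12525/1823) = -6510/(12525*(1/1823)) = -6510/12525/1823 = -6510*1823/12525 = -791182/835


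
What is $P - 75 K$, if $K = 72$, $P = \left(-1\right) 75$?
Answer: $-5475$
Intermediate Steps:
$P = -75$
$P - 75 K = -75 - 5400 = -5475$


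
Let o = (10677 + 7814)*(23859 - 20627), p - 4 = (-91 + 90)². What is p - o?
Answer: -59762907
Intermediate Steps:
p = 5 (p = 4 + (-91 + 90)² = 4 + (-1)² = 4 + 1 = 5)
o = 59762912 (o = 18491*3232 = 59762912)
p - o = 5 - 1*59762912 = 5 - 59762912 = -59762907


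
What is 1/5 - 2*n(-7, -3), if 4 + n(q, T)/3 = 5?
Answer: -29/5 ≈ -5.8000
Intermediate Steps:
n(q, T) = 3 (n(q, T) = -12 + 3*5 = -12 + 15 = 3)
1/5 - 2*n(-7, -3) = 1/5 - 2*3 = ⅕ - 6 = -29/5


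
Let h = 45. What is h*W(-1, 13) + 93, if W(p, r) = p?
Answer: 48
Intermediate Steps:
h*W(-1, 13) + 93 = 45*(-1) + 93 = -45 + 93 = 48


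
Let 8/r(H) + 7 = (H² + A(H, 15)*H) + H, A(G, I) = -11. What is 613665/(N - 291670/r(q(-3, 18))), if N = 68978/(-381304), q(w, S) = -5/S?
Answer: 5415264700560/1333584665297 ≈ 4.0607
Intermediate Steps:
r(H) = 8/(-7 + H² - 10*H) (r(H) = 8/(-7 + ((H² - 11*H) + H)) = 8/(-7 + (H² - 10*H)) = 8/(-7 + H² - 10*H))
N = -4927/27236 (N = 68978*(-1/381304) = -4927/27236 ≈ -0.18090)
613665/(N - 291670/r(q(-3, 18))) = 613665/(-4927/27236 - 291670/(8/(-7 + (-5/18)² - (-50)/18))) = 613665/(-4927/27236 - 291670/(8/(-7 + (-5*1/18)² - (-50)/18))) = 613665/(-4927/27236 - 291670/(8/(-7 + (-5/18)² - 10*(-5/18)))) = 613665/(-4927/27236 - 291670/(8/(-7 + 25/324 + 25/9))) = 613665/(-4927/27236 - 291670/(8/(-1343/324))) = 613665/(-4927/27236 - 291670/(8*(-324/1343))) = 613665/(-4927/27236 - 291670/(-2592/1343)) = 613665/(-4927/27236 - 291670*(-1343/2592)) = 613665/(-4927/27236 + 195856405/1296) = 613665/(1333584665297/8824464) = 613665*(8824464/1333584665297) = 5415264700560/1333584665297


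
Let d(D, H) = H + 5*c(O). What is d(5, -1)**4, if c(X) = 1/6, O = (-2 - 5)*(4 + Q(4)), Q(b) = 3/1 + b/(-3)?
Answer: 1/1296 ≈ 0.00077160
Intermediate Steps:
Q(b) = 3 - b/3 (Q(b) = 3*1 + b*(-1/3) = 3 - b/3)
O = -119/3 (O = (-2 - 5)*(4 + (3 - 1/3*4)) = -7*(4 + (3 - 4/3)) = -7*(4 + 5/3) = -7*17/3 = -119/3 ≈ -39.667)
c(X) = 1/6
d(D, H) = 5/6 + H (d(D, H) = H + 5*(1/6) = H + 5/6 = 5/6 + H)
d(5, -1)**4 = (5/6 - 1)**4 = (-1/6)**4 = 1/1296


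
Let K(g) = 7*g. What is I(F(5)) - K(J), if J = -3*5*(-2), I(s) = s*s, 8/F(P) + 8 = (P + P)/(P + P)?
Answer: -10226/49 ≈ -208.69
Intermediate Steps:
F(P) = -8/7 (F(P) = 8/(-8 + (P + P)/(P + P)) = 8/(-8 + (2*P)/((2*P))) = 8/(-8 + (2*P)*(1/(2*P))) = 8/(-8 + 1) = 8/(-7) = 8*(-⅐) = -8/7)
I(s) = s²
J = 30 (J = -15*(-2) = 30)
I(F(5)) - K(J) = (-8/7)² - 7*30 = 64/49 - 1*210 = 64/49 - 210 = -10226/49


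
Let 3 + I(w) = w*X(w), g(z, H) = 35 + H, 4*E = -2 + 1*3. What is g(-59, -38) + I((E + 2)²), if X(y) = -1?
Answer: -177/16 ≈ -11.063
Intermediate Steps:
E = ¼ (E = (-2 + 1*3)/4 = (-2 + 3)/4 = (¼)*1 = ¼ ≈ 0.25000)
I(w) = -3 - w (I(w) = -3 + w*(-1) = -3 - w)
g(-59, -38) + I((E + 2)²) = (35 - 38) + (-3 - (¼ + 2)²) = -3 + (-3 - (9/4)²) = -3 + (-3 - 1*81/16) = -3 + (-3 - 81/16) = -3 - 129/16 = -177/16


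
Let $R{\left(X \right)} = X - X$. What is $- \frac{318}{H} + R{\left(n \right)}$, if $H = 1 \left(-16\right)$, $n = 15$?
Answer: $\frac{159}{8} \approx 19.875$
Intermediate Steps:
$R{\left(X \right)} = 0$
$H = -16$
$- \frac{318}{H} + R{\left(n \right)} = - \frac{318}{-16} + 0 = \left(-318\right) \left(- \frac{1}{16}\right) + 0 = \frac{159}{8} + 0 = \frac{159}{8}$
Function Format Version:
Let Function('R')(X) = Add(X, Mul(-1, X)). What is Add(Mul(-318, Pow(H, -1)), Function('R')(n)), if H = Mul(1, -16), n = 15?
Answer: Rational(159, 8) ≈ 19.875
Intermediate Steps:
Function('R')(X) = 0
H = -16
Add(Mul(-318, Pow(H, -1)), Function('R')(n)) = Add(Mul(-318, Pow(-16, -1)), 0) = Add(Mul(-318, Rational(-1, 16)), 0) = Add(Rational(159, 8), 0) = Rational(159, 8)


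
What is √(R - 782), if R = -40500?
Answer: I*√41282 ≈ 203.18*I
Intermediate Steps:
√(R - 782) = √(-40500 - 782) = √(-41282) = I*√41282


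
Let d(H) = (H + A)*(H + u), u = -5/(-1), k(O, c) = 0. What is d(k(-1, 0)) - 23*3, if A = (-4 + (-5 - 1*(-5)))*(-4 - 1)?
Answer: 31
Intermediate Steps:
A = 20 (A = (-4 + (-5 + 5))*(-5) = (-4 + 0)*(-5) = -4*(-5) = 20)
u = 5 (u = -5*(-1) = 5)
d(H) = (5 + H)*(20 + H) (d(H) = (H + 20)*(H + 5) = (20 + H)*(5 + H) = (5 + H)*(20 + H))
d(k(-1, 0)) - 23*3 = (100 + 0² + 25*0) - 23*3 = (100 + 0 + 0) - 69 = 100 - 69 = 31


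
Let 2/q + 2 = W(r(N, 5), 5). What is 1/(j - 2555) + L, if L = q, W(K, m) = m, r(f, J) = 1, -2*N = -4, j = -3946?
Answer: 4333/6501 ≈ 0.66651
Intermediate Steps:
N = 2 (N = -½*(-4) = 2)
q = ⅔ (q = 2/(-2 + 5) = 2/3 = 2*(⅓) = ⅔ ≈ 0.66667)
L = ⅔ ≈ 0.66667
1/(j - 2555) + L = 1/(-3946 - 2555) + ⅔ = 1/(-6501) + ⅔ = -1/6501 + ⅔ = 4333/6501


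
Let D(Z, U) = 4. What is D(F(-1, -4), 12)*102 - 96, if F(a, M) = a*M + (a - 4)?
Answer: 312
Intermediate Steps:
F(a, M) = -4 + a + M*a (F(a, M) = M*a + (-4 + a) = -4 + a + M*a)
D(F(-1, -4), 12)*102 - 96 = 4*102 - 96 = 408 - 96 = 312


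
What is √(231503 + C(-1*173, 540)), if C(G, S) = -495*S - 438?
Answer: I*√36235 ≈ 190.35*I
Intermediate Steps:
C(G, S) = -438 - 495*S
√(231503 + C(-1*173, 540)) = √(231503 + (-438 - 495*540)) = √(231503 + (-438 - 267300)) = √(231503 - 267738) = √(-36235) = I*√36235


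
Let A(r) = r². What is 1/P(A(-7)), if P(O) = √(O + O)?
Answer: √2/14 ≈ 0.10102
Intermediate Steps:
P(O) = √2*√O (P(O) = √(2*O) = √2*√O)
1/P(A(-7)) = 1/(√2*√((-7)²)) = 1/(√2*√49) = 1/(√2*7) = 1/(7*√2) = √2/14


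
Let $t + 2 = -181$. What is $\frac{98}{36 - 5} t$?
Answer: $- \frac{17934}{31} \approx -578.52$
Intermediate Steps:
$t = -183$ ($t = -2 - 181 = -183$)
$\frac{98}{36 - 5} t = \frac{98}{36 - 5} \left(-183\right) = \frac{98}{31} \left(-183\right) = - \frac{17934}{31}$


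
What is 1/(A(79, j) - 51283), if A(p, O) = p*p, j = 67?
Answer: -1/45042 ≈ -2.2202e-5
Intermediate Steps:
A(p, O) = p**2
1/(A(79, j) - 51283) = 1/(79**2 - 51283) = 1/(6241 - 51283) = 1/(-45042) = -1/45042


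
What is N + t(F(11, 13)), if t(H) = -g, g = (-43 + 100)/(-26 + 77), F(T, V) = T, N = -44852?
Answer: -762503/17 ≈ -44853.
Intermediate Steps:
g = 19/17 (g = 57/51 = 57*(1/51) = 19/17 ≈ 1.1176)
t(H) = -19/17 (t(H) = -1*19/17 = -19/17)
N + t(F(11, 13)) = -44852 - 19/17 = -762503/17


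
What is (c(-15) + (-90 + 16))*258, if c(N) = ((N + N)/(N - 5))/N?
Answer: -95589/5 ≈ -19118.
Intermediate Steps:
c(N) = 2/(-5 + N) (c(N) = ((2*N)/(-5 + N))/N = (2*N/(-5 + N))/N = 2/(-5 + N))
(c(-15) + (-90 + 16))*258 = (2/(-5 - 15) + (-90 + 16))*258 = (2/(-20) - 74)*258 = (2*(-1/20) - 74)*258 = (-⅒ - 74)*258 = -741/10*258 = -95589/5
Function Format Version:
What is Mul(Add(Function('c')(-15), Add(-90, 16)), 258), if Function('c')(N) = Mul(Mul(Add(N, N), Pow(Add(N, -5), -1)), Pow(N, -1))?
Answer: Rational(-95589, 5) ≈ -19118.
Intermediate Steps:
Function('c')(N) = Mul(2, Pow(Add(-5, N), -1)) (Function('c')(N) = Mul(Mul(Mul(2, N), Pow(Add(-5, N), -1)), Pow(N, -1)) = Mul(Mul(2, N, Pow(Add(-5, N), -1)), Pow(N, -1)) = Mul(2, Pow(Add(-5, N), -1)))
Mul(Add(Function('c')(-15), Add(-90, 16)), 258) = Mul(Add(Mul(2, Pow(Add(-5, -15), -1)), Add(-90, 16)), 258) = Mul(Add(Mul(2, Pow(-20, -1)), -74), 258) = Mul(Add(Mul(2, Rational(-1, 20)), -74), 258) = Mul(Add(Rational(-1, 10), -74), 258) = Mul(Rational(-741, 10), 258) = Rational(-95589, 5)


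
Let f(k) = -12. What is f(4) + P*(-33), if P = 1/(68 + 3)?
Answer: -885/71 ≈ -12.465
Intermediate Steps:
P = 1/71 ≈ 0.014085
f(4) + P*(-33) = -12 + (1/71)*(-33) = -12 - 33/71 = -885/71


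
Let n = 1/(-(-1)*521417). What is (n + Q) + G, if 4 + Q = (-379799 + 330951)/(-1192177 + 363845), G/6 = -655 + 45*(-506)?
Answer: -15176536192311007/107976596611 ≈ -1.4055e+5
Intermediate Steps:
G = -140550 (G = 6*(-655 + 45*(-506)) = 6*(-655 - 22770) = 6*(-23425) = -140550)
Q = -816120/207083 (Q = -4 + (-379799 + 330951)/(-1192177 + 363845) = -4 - 48848/(-828332) = -4 - 48848*(-1/828332) = -4 + 12212/207083 = -816120/207083 ≈ -3.9410)
n = 1/521417 (n = 1/(-1*(-521417)) = 1/521417 ≈ 1.9179e-6)
(n + Q) + G = (1/521417 - 816120/207083) - 140550 = -425538634957/107976596611 - 140550 = -15176536192311007/107976596611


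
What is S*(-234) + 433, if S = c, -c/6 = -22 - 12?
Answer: -47303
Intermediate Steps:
c = 204 (c = -6*(-22 - 12) = -6*(-34) = 204)
S = 204
S*(-234) + 433 = 204*(-234) + 433 = -47736 + 433 = -47303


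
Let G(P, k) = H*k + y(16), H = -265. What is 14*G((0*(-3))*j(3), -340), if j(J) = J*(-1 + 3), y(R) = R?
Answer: 1261624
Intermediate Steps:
j(J) = 2*J (j(J) = J*2 = 2*J)
G(P, k) = 16 - 265*k (G(P, k) = -265*k + 16 = 16 - 265*k)
14*G((0*(-3))*j(3), -340) = 14*(16 - 265*(-340)) = 14*(16 + 90100) = 14*90116 = 1261624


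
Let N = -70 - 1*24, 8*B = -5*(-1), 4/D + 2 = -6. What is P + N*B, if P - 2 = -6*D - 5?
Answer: -235/4 ≈ -58.750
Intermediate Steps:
D = -½ (D = 4/(-2 - 6) = 4/(-8) = 4*(-⅛) = -½ ≈ -0.50000)
P = 0 (P = 2 + (-6*(-½) - 5) = 2 + (3 - 5) = 2 - 2 = 0)
B = 5/8 (B = (-5*(-1))/8 = (⅛)*5 = 5/8 ≈ 0.62500)
N = -94 (N = -70 - 24 = -94)
P + N*B = 0 - 94*5/8 = 0 - 235/4 = -235/4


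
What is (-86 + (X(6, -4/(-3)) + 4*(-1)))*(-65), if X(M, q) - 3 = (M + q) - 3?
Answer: 16120/3 ≈ 5373.3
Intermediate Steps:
X(M, q) = M + q (X(M, q) = 3 + ((M + q) - 3) = 3 + (-3 + M + q) = M + q)
(-86 + (X(6, -4/(-3)) + 4*(-1)))*(-65) = (-86 + ((6 - 4/(-3)) + 4*(-1)))*(-65) = (-86 + ((6 - 4*(-⅓)) - 4))*(-65) = (-86 + ((6 + 4/3) - 4))*(-65) = (-86 + (22/3 - 4))*(-65) = (-86 + 10/3)*(-65) = -248/3*(-65) = 16120/3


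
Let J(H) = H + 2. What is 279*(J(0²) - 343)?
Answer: -95139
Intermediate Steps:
J(H) = 2 + H
279*(J(0²) - 343) = 279*((2 + 0²) - 343) = 279*((2 + 0) - 343) = 279*(2 - 343) = 279*(-341) = -95139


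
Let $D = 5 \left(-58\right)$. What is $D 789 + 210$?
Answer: $-228600$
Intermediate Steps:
$D = -290$
$D 789 + 210 = \left(-290\right) 789 + 210 = -228810 + 210 = -228600$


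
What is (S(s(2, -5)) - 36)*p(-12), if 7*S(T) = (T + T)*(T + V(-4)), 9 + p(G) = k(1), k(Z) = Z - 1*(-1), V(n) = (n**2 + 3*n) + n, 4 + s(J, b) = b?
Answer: 90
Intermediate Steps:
s(J, b) = -4 + b
V(n) = n**2 + 4*n
k(Z) = 1 + Z (k(Z) = Z + 1 = 1 + Z)
p(G) = -7 (p(G) = -9 + (1 + 1) = -9 + 2 = -7)
S(T) = 2*T**2/7 (S(T) = ((T + T)*(T - 4*(4 - 4)))/7 = ((2*T)*(T - 4*0))/7 = ((2*T)*(T + 0))/7 = ((2*T)*T)/7 = (2*T**2)/7 = 2*T**2/7)
(S(s(2, -5)) - 36)*p(-12) = (2*(-4 - 5)**2/7 - 36)*(-7) = ((2/7)*(-9)**2 - 36)*(-7) = ((2/7)*81 - 36)*(-7) = (162/7 - 36)*(-7) = -90/7*(-7) = 90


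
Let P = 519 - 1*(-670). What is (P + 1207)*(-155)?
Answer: -371380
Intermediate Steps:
P = 1189 (P = 519 + 670 = 1189)
(P + 1207)*(-155) = (1189 + 1207)*(-155) = 2396*(-155) = -371380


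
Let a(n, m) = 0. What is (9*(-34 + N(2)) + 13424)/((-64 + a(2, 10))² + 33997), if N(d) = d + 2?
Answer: 13154/38093 ≈ 0.34531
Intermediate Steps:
N(d) = 2 + d
(9*(-34 + N(2)) + 13424)/((-64 + a(2, 10))² + 33997) = (9*(-34 + (2 + 2)) + 13424)/((-64 + 0)² + 33997) = (9*(-34 + 4) + 13424)/((-64)² + 33997) = (9*(-30) + 13424)/(4096 + 33997) = (-270 + 13424)/38093 = 13154*(1/38093) = 13154/38093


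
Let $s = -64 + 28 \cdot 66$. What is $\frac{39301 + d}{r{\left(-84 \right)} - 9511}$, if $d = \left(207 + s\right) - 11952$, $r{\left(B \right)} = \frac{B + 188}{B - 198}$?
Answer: $- \frac{4136940}{1341103} \approx -3.0847$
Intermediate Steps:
$s = 1784$ ($s = -64 + 1848 = 1784$)
$r{\left(B \right)} = \frac{188 + B}{-198 + B}$
$d = -9961$ ($d = \left(207 + 1784\right) - 11952 = 1991 - 11952 = -9961$)
$\frac{39301 + d}{r{\left(-84 \right)} - 9511} = \frac{39301 - 9961}{\frac{188 - 84}{-198 - 84} - 9511} = \frac{29340}{\frac{1}{-282} \cdot 104 - 9511} = \frac{29340}{\left(- \frac{1}{282}\right) 104 - 9511} = \frac{29340}{- \frac{52}{141} - 9511} = \frac{29340}{- \frac{1341103}{141}} = 29340 \left(- \frac{141}{1341103}\right) = - \frac{4136940}{1341103}$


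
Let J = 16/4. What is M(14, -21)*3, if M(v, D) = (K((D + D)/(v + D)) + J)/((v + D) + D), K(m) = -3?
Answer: -3/28 ≈ -0.10714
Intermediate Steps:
J = 4 (J = 16*(¼) = 4)
M(v, D) = 1/(v + 2*D) (M(v, D) = (-3 + 4)/((v + D) + D) = 1/((D + v) + D) = 1/(v + 2*D))
M(14, -21)*3 = 3/(14 + 2*(-21)) = 3/(14 - 42) = 3/(-28) = -1/28*3 = -3/28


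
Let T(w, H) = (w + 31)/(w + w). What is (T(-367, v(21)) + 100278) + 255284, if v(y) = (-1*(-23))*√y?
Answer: 130491422/367 ≈ 3.5556e+5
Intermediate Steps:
v(y) = 23*√y
T(w, H) = (31 + w)/(2*w) (T(w, H) = (31 + w)/((2*w)) = (31 + w)*(1/(2*w)) = (31 + w)/(2*w))
(T(-367, v(21)) + 100278) + 255284 = ((½)*(31 - 367)/(-367) + 100278) + 255284 = ((½)*(-1/367)*(-336) + 100278) + 255284 = (168/367 + 100278) + 255284 = 36802194/367 + 255284 = 130491422/367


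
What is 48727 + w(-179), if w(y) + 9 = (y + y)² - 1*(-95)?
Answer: 176977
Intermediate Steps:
w(y) = 86 + 4*y² (w(y) = -9 + ((y + y)² - 1*(-95)) = -9 + ((2*y)² + 95) = -9 + (4*y² + 95) = -9 + (95 + 4*y²) = 86 + 4*y²)
48727 + w(-179) = 48727 + (86 + 4*(-179)²) = 48727 + (86 + 4*32041) = 48727 + (86 + 128164) = 48727 + 128250 = 176977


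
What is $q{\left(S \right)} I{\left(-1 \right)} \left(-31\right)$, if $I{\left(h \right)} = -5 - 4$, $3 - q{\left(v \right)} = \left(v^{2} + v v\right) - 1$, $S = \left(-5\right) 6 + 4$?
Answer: $-376092$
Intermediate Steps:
$S = -26$ ($S = -30 + 4 = -26$)
$q{\left(v \right)} = 4 - 2 v^{2}$ ($q{\left(v \right)} = 3 - \left(\left(v^{2} + v v\right) - 1\right) = 3 - \left(\left(v^{2} + v^{2}\right) - 1\right) = 3 - \left(2 v^{2} - 1\right) = 3 - \left(-1 + 2 v^{2}\right) = 4 - 2 v^{2}$)
$I{\left(h \right)} = -9$
$q{\left(S \right)} I{\left(-1 \right)} \left(-31\right) = \left(4 - 2 \left(-26\right)^{2}\right) \left(-9\right) \left(-31\right) = \left(4 - 1352\right) \left(-9\right) \left(-31\right) = \left(-1348\right) \left(-9\right) \left(-31\right) = 12132 \left(-31\right) = -376092$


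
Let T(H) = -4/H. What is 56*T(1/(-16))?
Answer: 3584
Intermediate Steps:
56*T(1/(-16)) = 56*(-4/(1/(-16))) = 56*(-4/(-1/16)) = 56*(-4*(-16)) = 56*64 = 3584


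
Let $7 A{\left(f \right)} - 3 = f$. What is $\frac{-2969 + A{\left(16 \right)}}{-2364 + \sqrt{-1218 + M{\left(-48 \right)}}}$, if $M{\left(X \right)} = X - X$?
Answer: $\frac{8181016}{6521333} + \frac{10382 i \sqrt{1218}}{19563999} \approx 1.2545 + 0.01852 i$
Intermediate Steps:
$A{\left(f \right)} = \frac{3}{7} + \frac{f}{7}$
$M{\left(X \right)} = 0$
$\frac{-2969 + A{\left(16 \right)}}{-2364 + \sqrt{-1218 + M{\left(-48 \right)}}} = \frac{-2969 + \left(\frac{3}{7} + \frac{1}{7} \cdot 16\right)}{-2364 + \sqrt{-1218 + 0}} = \frac{-2969 + \left(\frac{3}{7} + \frac{16}{7}\right)}{-2364 + \sqrt{-1218}} = \frac{-2969 + \frac{19}{7}}{-2364 + i \sqrt{1218}} = - \frac{20764}{7 \left(-2364 + i \sqrt{1218}\right)}$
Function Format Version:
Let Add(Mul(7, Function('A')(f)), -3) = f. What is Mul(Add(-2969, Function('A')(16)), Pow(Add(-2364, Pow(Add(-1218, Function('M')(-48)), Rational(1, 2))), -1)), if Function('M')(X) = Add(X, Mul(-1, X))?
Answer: Add(Rational(8181016, 6521333), Mul(Rational(10382, 19563999), I, Pow(1218, Rational(1, 2)))) ≈ Add(1.2545, Mul(0.018520, I))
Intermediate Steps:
Function('A')(f) = Add(Rational(3, 7), Mul(Rational(1, 7), f))
Function('M')(X) = 0
Mul(Add(-2969, Function('A')(16)), Pow(Add(-2364, Pow(Add(-1218, Function('M')(-48)), Rational(1, 2))), -1)) = Mul(Add(-2969, Add(Rational(3, 7), Mul(Rational(1, 7), 16))), Pow(Add(-2364, Pow(Add(-1218, 0), Rational(1, 2))), -1)) = Mul(Add(-2969, Add(Rational(3, 7), Rational(16, 7))), Pow(Add(-2364, Pow(-1218, Rational(1, 2))), -1)) = Mul(Add(-2969, Rational(19, 7)), Pow(Add(-2364, Mul(I, Pow(1218, Rational(1, 2)))), -1)) = Mul(Rational(-20764, 7), Pow(Add(-2364, Mul(I, Pow(1218, Rational(1, 2)))), -1))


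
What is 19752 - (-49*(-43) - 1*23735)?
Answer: 41380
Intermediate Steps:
19752 - (-49*(-43) - 1*23735) = 19752 - (2107 - 23735) = 19752 - 1*(-21628) = 19752 + 21628 = 41380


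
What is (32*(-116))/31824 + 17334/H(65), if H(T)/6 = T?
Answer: 440857/9945 ≈ 44.330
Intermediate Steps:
H(T) = 6*T
(32*(-116))/31824 + 17334/H(65) = (32*(-116))/31824 + 17334/((6*65)) = -3712*1/31824 + 17334/390 = -232/1989 + 17334*(1/390) = -232/1989 + 2889/65 = 440857/9945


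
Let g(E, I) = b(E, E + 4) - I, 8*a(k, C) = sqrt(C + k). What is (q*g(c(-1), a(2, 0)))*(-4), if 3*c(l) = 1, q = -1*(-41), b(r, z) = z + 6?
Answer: -5084/3 + 41*sqrt(2)/2 ≈ -1665.7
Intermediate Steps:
b(r, z) = 6 + z
a(k, C) = sqrt(C + k)/8
q = 41
c(l) = 1/3 (c(l) = (1/3)*1 = 1/3)
g(E, I) = 10 + E - I (g(E, I) = (6 + (E + 4)) - I = (6 + (4 + E)) - I = (10 + E) - I = 10 + E - I)
(q*g(c(-1), a(2, 0)))*(-4) = (41*(10 + 1/3 - sqrt(0 + 2)/8))*(-4) = (41*(10 + 1/3 - sqrt(2)/8))*(-4) = (41*(31/3 - sqrt(2)/8))*(-4) = (1271/3 - 41*sqrt(2)/8)*(-4) = -5084/3 + 41*sqrt(2)/2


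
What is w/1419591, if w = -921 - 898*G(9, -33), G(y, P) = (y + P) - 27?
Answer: 14959/473197 ≈ 0.031613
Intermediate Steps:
G(y, P) = -27 + P + y (G(y, P) = (P + y) - 27 = -27 + P + y)
w = 44877 (w = -921 - 898*(-27 - 33 + 9) = -921 - 898*(-51) = -921 + 45798 = 44877)
w/1419591 = 44877/1419591 = 44877*(1/1419591) = 14959/473197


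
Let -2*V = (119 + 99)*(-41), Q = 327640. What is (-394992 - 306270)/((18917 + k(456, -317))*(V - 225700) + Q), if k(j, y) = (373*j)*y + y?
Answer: -350631/5962097740508 ≈ -5.8810e-8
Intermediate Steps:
k(j, y) = y + 373*j*y (k(j, y) = 373*j*y + y = y + 373*j*y)
V = 4469 (V = -(119 + 99)*(-41)/2 = -109*(-41) = -½*(-8938) = 4469)
(-394992 - 306270)/((18917 + k(456, -317))*(V - 225700) + Q) = (-394992 - 306270)/((18917 - 317*(1 + 373*456))*(4469 - 225700) + 327640) = -701262/((18917 - 317*(1 + 170088))*(-221231) + 327640) = -701262/((18917 - 317*170089)*(-221231) + 327640) = -701262/((18917 - 53918213)*(-221231) + 327640) = -701262/(-53899296*(-221231) + 327640) = -701262/(11924195153376 + 327640) = -701262/11924195481016 = -701262*1/11924195481016 = -350631/5962097740508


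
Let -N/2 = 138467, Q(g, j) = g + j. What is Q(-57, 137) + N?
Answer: -276854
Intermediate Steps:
N = -276934 (N = -2*138467 = -276934)
Q(-57, 137) + N = (-57 + 137) - 276934 = 80 - 276934 = -276854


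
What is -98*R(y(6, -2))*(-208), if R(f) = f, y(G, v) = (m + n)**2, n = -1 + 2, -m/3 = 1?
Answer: 81536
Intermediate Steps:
m = -3 (m = -3*1 = -3)
n = 1
y(G, v) = 4 (y(G, v) = (-3 + 1)**2 = (-2)**2 = 4)
-98*R(y(6, -2))*(-208) = -98*4*(-208) = -392*(-208) = 81536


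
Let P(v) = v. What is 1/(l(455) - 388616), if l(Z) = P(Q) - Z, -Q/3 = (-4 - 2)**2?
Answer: -1/389179 ≈ -2.5695e-6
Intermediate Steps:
Q = -108 (Q = -3*(-4 - 2)**2 = -3*(-6)**2 = -3*36 = -108)
l(Z) = -108 - Z
1/(l(455) - 388616) = 1/((-108 - 1*455) - 388616) = 1/((-108 - 455) - 388616) = 1/(-563 - 388616) = 1/(-389179) = -1/389179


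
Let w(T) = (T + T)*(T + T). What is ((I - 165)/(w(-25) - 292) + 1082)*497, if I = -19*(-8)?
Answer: 1187354371/2208 ≈ 5.3775e+5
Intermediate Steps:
w(T) = 4*T**2 (w(T) = (2*T)*(2*T) = 4*T**2)
I = 152
((I - 165)/(w(-25) - 292) + 1082)*497 = ((152 - 165)/(4*(-25)**2 - 292) + 1082)*497 = (-13/(4*625 - 292) + 1082)*497 = (-13/(2500 - 292) + 1082)*497 = (-13/2208 + 1082)*497 = (2389043/2208)*497 = 1187354371/2208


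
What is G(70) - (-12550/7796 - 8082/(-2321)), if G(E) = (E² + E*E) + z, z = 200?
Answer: 90455640639/9047258 ≈ 9998.1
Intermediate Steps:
G(E) = 200 + 2*E² (G(E) = (E² + E*E) + 200 = (E² + E²) + 200 = 2*E² + 200 = 200 + 2*E²)
G(70) - (-12550/7796 - 8082/(-2321)) = (200 + 2*70²) - (-12550/7796 - 8082/(-2321)) = (200 + 2*4900) - (-12550*1/7796 - 8082*(-1/2321)) = (200 + 9800) - (-6275/3898 + 8082/2321) = 10000 - 1*16939361/9047258 = 10000 - 16939361/9047258 = 90455640639/9047258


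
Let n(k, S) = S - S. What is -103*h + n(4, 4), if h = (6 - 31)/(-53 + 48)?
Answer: -515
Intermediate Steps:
n(k, S) = 0
h = 5 (h = -25/(-5) = -25*(-⅕) = 5)
-103*h + n(4, 4) = -103*5 + 0 = -515 + 0 = -515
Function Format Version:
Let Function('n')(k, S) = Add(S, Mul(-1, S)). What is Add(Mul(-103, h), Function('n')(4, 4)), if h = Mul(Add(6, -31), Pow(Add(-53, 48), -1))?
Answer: -515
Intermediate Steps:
Function('n')(k, S) = 0
h = 5 (h = Mul(-25, Pow(-5, -1)) = Mul(-25, Rational(-1, 5)) = 5)
Add(Mul(-103, h), Function('n')(4, 4)) = Add(Mul(-103, 5), 0) = Add(-515, 0) = -515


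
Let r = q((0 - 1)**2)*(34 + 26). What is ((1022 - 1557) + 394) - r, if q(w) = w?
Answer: -201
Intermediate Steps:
r = 60 (r = (0 - 1)**2*(34 + 26) = (-1)**2*60 = 1*60 = 60)
((1022 - 1557) + 394) - r = ((1022 - 1557) + 394) - 1*60 = (-535 + 394) - 60 = -141 - 60 = -201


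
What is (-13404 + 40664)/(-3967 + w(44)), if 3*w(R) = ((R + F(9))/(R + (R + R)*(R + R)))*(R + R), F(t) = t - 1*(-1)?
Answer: -1608340/234041 ≈ -6.8720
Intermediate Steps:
F(t) = 1 + t (F(t) = t + 1 = 1 + t)
w(R) = 2*R*(10 + R)/(3*(R + 4*R**2)) (w(R) = (((R + (1 + 9))/(R + (R + R)*(R + R)))*(R + R))/3 = (((R + 10)/(R + (2*R)*(2*R)))*(2*R))/3 = (((10 + R)/(R + 4*R**2))*(2*R))/3 = (2*R*(10 + R)/(R + 4*R**2))/3 = 2*R*(10 + R)/(3*(R + 4*R**2)))
(-13404 + 40664)/(-3967 + w(44)) = (-13404 + 40664)/(-3967 + 2*(10 + 44)/(3*(1 + 4*44))) = 27260/(-3967 + (2/3)*54/(1 + 176)) = 27260/(-3967 + (2/3)*54/177) = 27260/(-3967 + (2/3)*(1/177)*54) = 27260/(-3967 + 12/59) = 27260/(-234041/59) = 27260*(-59/234041) = -1608340/234041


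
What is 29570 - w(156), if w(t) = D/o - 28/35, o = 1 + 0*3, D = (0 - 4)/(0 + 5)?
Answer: 147858/5 ≈ 29572.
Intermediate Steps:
D = -4/5 ≈ -0.80000
o = 1 (o = 1 + 0 = 1)
w(t) = -8/5 (w(t) = -4/5/1 - 28/35 = -4/5*1 - 28*1/35 = -4/5 - 4/5 = -8/5)
29570 - w(156) = 29570 - 1*(-8/5) = 29570 + 8/5 = 147858/5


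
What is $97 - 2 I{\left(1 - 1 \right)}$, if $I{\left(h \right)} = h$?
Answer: $97$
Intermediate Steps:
$97 - 2 I{\left(1 - 1 \right)} = 97 - 2 \left(1 - 1\right) = 97 - 0 = 97 + 0 = 97$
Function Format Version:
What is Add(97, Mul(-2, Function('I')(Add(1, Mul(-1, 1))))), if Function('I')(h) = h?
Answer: 97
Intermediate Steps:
Add(97, Mul(-2, Function('I')(Add(1, Mul(-1, 1))))) = Add(97, Mul(-2, Add(1, Mul(-1, 1)))) = Add(97, Mul(-2, Add(1, -1))) = Add(97, Mul(-2, 0)) = Add(97, 0) = 97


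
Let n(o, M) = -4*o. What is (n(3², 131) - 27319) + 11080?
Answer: -16275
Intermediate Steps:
(n(3², 131) - 27319) + 11080 = (-4*3² - 27319) + 11080 = (-4*9 - 27319) + 11080 = (-36 - 27319) + 11080 = -27355 + 11080 = -16275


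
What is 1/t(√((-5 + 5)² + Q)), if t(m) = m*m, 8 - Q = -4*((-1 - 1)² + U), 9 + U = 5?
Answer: ⅛ ≈ 0.12500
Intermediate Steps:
U = -4 (U = -9 + 5 = -4)
Q = 8 (Q = 8 - (-4)*((-1 - 1)² - 4) = 8 - (-4)*((-2)² - 4) = 8 - (-4)*(4 - 4) = 8 - (-4)*0 = 8 - 1*0 = 8 + 0 = 8)
t(m) = m²
1/t(√((-5 + 5)² + Q)) = 1/((√((-5 + 5)² + 8))²) = 1/((√(0² + 8))²) = 1/((√(0 + 8))²) = 1/((√8)²) = 1/((2*√2)²) = 1/8 = ⅛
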